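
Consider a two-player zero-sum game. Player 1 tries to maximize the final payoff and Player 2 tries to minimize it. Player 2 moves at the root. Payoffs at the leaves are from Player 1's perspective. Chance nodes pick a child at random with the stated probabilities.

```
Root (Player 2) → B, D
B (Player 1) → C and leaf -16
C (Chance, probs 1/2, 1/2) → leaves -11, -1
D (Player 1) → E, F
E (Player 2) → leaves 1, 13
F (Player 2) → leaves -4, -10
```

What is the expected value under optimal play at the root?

C (Chance): 1/2·-11 + 1/2·-1 = -6
B (Player 1): max(-6, -16) = -6
E (Player 2): min(1, 13) = 1
F (Player 2): min(-4, -10) = -10
D (Player 1): max(1, -10) = 1
Root (Player 2): min(-6, 1) = -6

-6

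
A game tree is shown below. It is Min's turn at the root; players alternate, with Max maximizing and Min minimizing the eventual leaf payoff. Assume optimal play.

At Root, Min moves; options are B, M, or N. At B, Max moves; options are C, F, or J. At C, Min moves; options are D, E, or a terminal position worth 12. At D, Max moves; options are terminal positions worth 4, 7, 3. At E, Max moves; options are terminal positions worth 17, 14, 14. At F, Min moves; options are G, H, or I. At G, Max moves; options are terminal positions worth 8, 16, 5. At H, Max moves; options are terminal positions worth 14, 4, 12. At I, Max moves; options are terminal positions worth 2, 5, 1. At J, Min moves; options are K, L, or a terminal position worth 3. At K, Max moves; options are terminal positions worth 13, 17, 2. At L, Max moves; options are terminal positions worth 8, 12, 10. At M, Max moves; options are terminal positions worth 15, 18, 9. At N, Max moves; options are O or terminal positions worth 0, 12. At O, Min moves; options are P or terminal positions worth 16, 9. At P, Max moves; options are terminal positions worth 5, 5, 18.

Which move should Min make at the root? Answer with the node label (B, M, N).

B

D (Max): max(4, 7, 3) = 7
E (Max): max(17, 14, 14) = 17
C (Min): min(7, 17, 12) = 7
G (Max): max(8, 16, 5) = 16
H (Max): max(14, 4, 12) = 14
I (Max): max(2, 5, 1) = 5
F (Min): min(16, 14, 5) = 5
K (Max): max(13, 17, 2) = 17
L (Max): max(8, 12, 10) = 12
J (Min): min(17, 12, 3) = 3
B (Max): max(7, 5, 3) = 7
M (Max): max(15, 18, 9) = 18
P (Max): max(5, 5, 18) = 18
O (Min): min(18, 16, 9) = 9
N (Max): max(9, 0, 12) = 12
Root (Min): min(7, 18, 12) = 7
Min picks the child with the lowest value: B (value 7).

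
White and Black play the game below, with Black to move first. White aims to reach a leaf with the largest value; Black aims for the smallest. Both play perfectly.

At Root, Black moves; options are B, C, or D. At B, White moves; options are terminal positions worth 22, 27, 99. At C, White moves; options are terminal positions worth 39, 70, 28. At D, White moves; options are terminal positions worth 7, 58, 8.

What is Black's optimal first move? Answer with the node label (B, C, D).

B (White): max(22, 27, 99) = 99
C (White): max(39, 70, 28) = 70
D (White): max(7, 58, 8) = 58
Root (Black): min(99, 70, 58) = 58
Black picks the child with the lowest value: D (value 58).

D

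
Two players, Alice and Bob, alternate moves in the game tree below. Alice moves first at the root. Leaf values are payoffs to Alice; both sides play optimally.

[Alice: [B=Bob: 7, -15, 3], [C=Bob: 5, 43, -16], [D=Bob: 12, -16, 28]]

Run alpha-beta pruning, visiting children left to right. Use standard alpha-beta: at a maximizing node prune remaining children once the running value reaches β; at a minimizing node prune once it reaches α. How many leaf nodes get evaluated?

B [α=-∞,β=+∞]: v=-15
C [α=-15,β=+∞]: v=-16
D [α=-15,β=+∞]: v=-16 after child 2 ≤ α → α-cutoff, skip 1
Root [α=-∞,β=+∞]: v=-15
Leaves evaluated: 8 of 9.

8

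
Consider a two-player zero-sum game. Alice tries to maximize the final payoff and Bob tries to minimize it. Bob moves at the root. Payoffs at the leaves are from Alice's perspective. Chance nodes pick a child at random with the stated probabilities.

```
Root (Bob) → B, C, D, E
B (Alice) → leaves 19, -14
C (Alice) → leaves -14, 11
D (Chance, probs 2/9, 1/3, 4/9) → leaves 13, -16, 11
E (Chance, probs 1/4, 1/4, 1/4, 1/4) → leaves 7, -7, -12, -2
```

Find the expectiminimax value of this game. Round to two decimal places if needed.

B (Alice): max(19, -14) = 19
C (Alice): max(-14, 11) = 11
D (Chance): 2/9·13 + 1/3·-16 + 4/9·11 = 2.44
E (Chance): 1/4·7 + 1/4·-7 + 1/4·-12 + 1/4·-2 = -3.5
Root (Bob): min(19, 11, 2.44, -3.5) = -3.5

-3.5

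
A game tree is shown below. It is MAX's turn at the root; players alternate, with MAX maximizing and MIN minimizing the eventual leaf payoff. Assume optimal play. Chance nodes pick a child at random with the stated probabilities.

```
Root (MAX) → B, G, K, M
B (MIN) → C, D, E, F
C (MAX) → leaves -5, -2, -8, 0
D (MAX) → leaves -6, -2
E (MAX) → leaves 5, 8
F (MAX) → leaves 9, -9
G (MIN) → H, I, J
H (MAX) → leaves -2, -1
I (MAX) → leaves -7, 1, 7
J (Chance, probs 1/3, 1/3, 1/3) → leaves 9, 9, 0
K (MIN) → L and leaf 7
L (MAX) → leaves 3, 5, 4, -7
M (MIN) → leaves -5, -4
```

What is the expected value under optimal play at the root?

C (MAX): max(-5, -2, -8, 0) = 0
D (MAX): max(-6, -2) = -2
E (MAX): max(5, 8) = 8
F (MAX): max(9, -9) = 9
B (MIN): min(0, -2, 8, 9) = -2
H (MAX): max(-2, -1) = -1
I (MAX): max(-7, 1, 7) = 7
J (Chance): 1/3·9 + 1/3·9 + 1/3·0 = 6
G (MIN): min(-1, 7, 6) = -1
L (MAX): max(3, 5, 4, -7) = 5
K (MIN): min(5, 7) = 5
M (MIN): min(-5, -4) = -5
Root (MAX): max(-2, -1, 5, -5) = 5

5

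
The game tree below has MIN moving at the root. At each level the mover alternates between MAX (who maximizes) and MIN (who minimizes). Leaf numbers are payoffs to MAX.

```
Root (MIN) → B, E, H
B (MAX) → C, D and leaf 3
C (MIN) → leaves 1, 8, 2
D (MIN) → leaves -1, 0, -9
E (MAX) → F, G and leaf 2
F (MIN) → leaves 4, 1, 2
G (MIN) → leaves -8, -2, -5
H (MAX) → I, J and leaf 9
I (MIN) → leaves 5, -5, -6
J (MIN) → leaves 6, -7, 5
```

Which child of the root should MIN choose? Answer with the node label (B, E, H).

C (MIN): min(1, 8, 2) = 1
D (MIN): min(-1, 0, -9) = -9
B (MAX): max(1, -9, 3) = 3
F (MIN): min(4, 1, 2) = 1
G (MIN): min(-8, -2, -5) = -8
E (MAX): max(1, -8, 2) = 2
I (MIN): min(5, -5, -6) = -6
J (MIN): min(6, -7, 5) = -7
H (MAX): max(-6, -7, 9) = 9
Root (MIN): min(3, 2, 9) = 2
MIN picks the child with the lowest value: E (value 2).

E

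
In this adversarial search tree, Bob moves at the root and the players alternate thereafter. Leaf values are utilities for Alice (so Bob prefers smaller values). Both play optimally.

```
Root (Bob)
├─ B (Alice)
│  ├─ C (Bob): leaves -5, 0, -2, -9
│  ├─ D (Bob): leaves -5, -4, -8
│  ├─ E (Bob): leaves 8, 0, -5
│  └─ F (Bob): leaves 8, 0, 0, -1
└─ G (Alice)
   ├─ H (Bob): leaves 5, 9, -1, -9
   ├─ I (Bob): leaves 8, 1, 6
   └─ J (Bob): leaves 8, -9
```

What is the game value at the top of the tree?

C (Bob): min(-5, 0, -2, -9) = -9
D (Bob): min(-5, -4, -8) = -8
E (Bob): min(8, 0, -5) = -5
F (Bob): min(8, 0, 0, -1) = -1
B (Alice): max(-9, -8, -5, -1) = -1
H (Bob): min(5, 9, -1, -9) = -9
I (Bob): min(8, 1, 6) = 1
J (Bob): min(8, -9) = -9
G (Alice): max(-9, 1, -9) = 1
Root (Bob): min(-1, 1) = -1

-1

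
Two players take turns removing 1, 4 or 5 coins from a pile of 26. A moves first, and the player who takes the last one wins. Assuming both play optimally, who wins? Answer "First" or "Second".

Second

Positions where the player to move wins (W) vs loses (L):
i:   0  1  2  3  4  5  6  7  8  9 10 11 12 13 14 15 16 17 18 19 20 21 22 23 24 25 26
     L  W  L  W  W  W  W  W  L  W  L  W  W  W  W  W  L  W  L  W  W  W  W  W  L  W  L
Position 26 is L, so the second player wins.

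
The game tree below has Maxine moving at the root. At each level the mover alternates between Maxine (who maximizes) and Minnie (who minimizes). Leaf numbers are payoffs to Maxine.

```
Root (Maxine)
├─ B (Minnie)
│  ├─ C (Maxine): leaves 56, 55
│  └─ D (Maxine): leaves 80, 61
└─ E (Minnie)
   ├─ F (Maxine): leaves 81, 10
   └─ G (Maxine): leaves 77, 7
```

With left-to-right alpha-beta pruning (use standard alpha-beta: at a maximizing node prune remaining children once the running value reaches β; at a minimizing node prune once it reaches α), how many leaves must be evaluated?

C [α=-∞,β=+∞]: v=56
D [α=-∞,β=56]: v=80 after child 1 ≥ β → β-cutoff, skip 1
B [α=-∞,β=+∞]: v=56
F [α=56,β=+∞]: v=81
G [α=56,β=81]: v=77
E [α=56,β=+∞]: v=77
Root [α=-∞,β=+∞]: v=77
Leaves evaluated: 7 of 8.

7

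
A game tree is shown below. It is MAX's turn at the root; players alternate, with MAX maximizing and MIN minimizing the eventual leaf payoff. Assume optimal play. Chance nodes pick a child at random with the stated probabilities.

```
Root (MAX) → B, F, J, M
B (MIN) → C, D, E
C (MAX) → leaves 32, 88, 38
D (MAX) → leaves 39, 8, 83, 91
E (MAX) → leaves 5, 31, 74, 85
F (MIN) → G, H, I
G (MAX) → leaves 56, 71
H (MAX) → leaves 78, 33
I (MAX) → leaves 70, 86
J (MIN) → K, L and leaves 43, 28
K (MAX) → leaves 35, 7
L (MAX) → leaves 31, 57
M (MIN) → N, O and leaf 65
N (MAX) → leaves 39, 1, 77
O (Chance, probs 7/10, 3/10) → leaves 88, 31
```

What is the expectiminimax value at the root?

85

C (MAX): max(32, 88, 38) = 88
D (MAX): max(39, 8, 83, 91) = 91
E (MAX): max(5, 31, 74, 85) = 85
B (MIN): min(88, 91, 85) = 85
G (MAX): max(56, 71) = 71
H (MAX): max(78, 33) = 78
I (MAX): max(70, 86) = 86
F (MIN): min(71, 78, 86) = 71
K (MAX): max(35, 7) = 35
L (MAX): max(31, 57) = 57
J (MIN): min(35, 57, 43, 28) = 28
N (MAX): max(39, 1, 77) = 77
O (Chance): 7/10·88 + 3/10·31 = 70.9
M (MIN): min(77, 70.9, 65) = 65
Root (MAX): max(85, 71, 28, 65) = 85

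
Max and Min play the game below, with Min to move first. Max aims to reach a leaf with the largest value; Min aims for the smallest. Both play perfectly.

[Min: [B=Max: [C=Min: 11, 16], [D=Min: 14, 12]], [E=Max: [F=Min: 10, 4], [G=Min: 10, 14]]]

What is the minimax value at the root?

10

C (Min): min(11, 16) = 11
D (Min): min(14, 12) = 12
B (Max): max(11, 12) = 12
F (Min): min(10, 4) = 4
G (Min): min(10, 14) = 10
E (Max): max(4, 10) = 10
Root (Min): min(12, 10) = 10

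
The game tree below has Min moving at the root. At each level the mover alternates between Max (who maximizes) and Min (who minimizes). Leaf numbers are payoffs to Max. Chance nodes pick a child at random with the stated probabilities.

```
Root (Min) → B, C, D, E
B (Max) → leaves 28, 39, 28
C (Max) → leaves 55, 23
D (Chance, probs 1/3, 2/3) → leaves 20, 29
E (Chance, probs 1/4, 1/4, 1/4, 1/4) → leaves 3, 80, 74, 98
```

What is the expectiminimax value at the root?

26

B (Max): max(28, 39, 28) = 39
C (Max): max(55, 23) = 55
D (Chance): 1/3·20 + 2/3·29 = 26
E (Chance): 1/4·3 + 1/4·80 + 1/4·74 + 1/4·98 = 63.75
Root (Min): min(39, 55, 26, 63.75) = 26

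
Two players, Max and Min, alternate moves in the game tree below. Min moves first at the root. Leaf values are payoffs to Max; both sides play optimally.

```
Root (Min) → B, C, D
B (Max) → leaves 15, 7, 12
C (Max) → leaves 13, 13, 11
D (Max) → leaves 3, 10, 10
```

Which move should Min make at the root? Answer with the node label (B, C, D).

D

B (Max): max(15, 7, 12) = 15
C (Max): max(13, 13, 11) = 13
D (Max): max(3, 10, 10) = 10
Root (Min): min(15, 13, 10) = 10
Min picks the child with the lowest value: D (value 10).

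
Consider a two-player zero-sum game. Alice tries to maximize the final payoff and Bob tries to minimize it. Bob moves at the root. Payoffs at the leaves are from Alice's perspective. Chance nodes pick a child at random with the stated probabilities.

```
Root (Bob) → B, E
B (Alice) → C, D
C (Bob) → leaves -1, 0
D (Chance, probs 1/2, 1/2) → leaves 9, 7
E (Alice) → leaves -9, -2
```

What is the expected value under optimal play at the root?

-2

C (Bob): min(-1, 0) = -1
D (Chance): 1/2·9 + 1/2·7 = 8
B (Alice): max(-1, 8) = 8
E (Alice): max(-9, -2) = -2
Root (Bob): min(8, -2) = -2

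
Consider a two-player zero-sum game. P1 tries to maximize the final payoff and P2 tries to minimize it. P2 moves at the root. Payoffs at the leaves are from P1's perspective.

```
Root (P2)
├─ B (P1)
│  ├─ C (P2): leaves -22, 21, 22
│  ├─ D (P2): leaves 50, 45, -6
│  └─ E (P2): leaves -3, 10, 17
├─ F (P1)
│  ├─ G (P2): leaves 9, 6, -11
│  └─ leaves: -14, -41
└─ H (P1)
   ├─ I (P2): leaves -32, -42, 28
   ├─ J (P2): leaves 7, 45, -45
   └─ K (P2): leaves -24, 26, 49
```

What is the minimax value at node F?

G: min(9, 6, -11) = -11
F: max(-11, -14, -41) = -11

-11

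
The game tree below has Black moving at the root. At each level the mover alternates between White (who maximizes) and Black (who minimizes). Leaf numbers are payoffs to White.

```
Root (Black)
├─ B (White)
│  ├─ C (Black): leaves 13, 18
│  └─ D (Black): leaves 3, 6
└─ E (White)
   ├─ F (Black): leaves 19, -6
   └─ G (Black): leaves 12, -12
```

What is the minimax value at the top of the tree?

-6

C (Black): min(13, 18) = 13
D (Black): min(3, 6) = 3
B (White): max(13, 3) = 13
F (Black): min(19, -6) = -6
G (Black): min(12, -12) = -12
E (White): max(-6, -12) = -6
Root (Black): min(13, -6) = -6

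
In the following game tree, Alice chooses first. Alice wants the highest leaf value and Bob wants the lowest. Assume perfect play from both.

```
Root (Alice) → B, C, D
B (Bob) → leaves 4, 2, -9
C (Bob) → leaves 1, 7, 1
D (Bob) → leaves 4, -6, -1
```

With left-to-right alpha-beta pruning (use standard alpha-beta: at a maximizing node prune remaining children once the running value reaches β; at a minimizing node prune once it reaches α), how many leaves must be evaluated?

8

B [α=-∞,β=+∞]: v=-9
C [α=-9,β=+∞]: v=1
D [α=1,β=+∞]: v=-6 after child 2 ≤ α → α-cutoff, skip 1
Root [α=-∞,β=+∞]: v=1
Leaves evaluated: 8 of 9.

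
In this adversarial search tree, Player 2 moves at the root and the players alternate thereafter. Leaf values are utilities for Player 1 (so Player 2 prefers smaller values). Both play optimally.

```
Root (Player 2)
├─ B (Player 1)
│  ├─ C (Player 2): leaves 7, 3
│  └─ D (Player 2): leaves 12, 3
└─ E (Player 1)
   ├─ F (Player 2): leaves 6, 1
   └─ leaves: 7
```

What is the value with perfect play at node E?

F: min(6, 1) = 1
E: max(1, 7) = 7

7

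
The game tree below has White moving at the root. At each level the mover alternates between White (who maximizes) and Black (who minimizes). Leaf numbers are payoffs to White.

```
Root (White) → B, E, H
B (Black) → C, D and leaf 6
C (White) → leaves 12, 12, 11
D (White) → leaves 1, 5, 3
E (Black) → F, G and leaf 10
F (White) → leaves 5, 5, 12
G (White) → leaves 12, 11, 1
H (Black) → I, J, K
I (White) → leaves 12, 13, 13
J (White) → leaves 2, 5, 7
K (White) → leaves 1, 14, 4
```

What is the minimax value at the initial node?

C (White): max(12, 12, 11) = 12
D (White): max(1, 5, 3) = 5
B (Black): min(12, 5, 6) = 5
F (White): max(5, 5, 12) = 12
G (White): max(12, 11, 1) = 12
E (Black): min(12, 12, 10) = 10
I (White): max(12, 13, 13) = 13
J (White): max(2, 5, 7) = 7
K (White): max(1, 14, 4) = 14
H (Black): min(13, 7, 14) = 7
Root (White): max(5, 10, 7) = 10

10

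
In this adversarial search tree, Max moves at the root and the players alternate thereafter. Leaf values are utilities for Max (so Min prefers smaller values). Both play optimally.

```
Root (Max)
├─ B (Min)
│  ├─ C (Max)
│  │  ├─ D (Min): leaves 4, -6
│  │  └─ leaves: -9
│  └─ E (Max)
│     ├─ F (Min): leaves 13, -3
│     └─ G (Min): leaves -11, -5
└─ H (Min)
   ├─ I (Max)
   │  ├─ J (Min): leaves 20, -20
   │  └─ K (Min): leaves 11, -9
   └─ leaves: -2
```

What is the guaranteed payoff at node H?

J: min(20, -20) = -20
K: min(11, -9) = -9
I: max(-20, -9) = -9
H: min(-9, -2) = -9

-9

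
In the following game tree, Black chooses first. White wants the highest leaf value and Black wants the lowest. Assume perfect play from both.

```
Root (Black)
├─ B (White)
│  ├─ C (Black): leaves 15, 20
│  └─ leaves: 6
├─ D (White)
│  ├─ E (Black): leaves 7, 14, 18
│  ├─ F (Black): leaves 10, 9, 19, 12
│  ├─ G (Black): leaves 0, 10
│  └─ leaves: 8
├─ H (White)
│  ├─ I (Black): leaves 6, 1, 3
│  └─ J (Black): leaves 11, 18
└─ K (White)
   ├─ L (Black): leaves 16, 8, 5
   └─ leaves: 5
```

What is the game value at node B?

C: min(15, 20) = 15
B: max(15, 6) = 15

15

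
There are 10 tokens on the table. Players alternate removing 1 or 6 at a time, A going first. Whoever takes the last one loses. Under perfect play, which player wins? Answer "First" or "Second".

Positions where the player to move wins (W) vs loses (L):
i:   0  1  2  3  4  5  6  7  8  9 10
     W  L  W  L  W  L  W  W  L  W  L
Position 10 is L, so the second player wins.

Second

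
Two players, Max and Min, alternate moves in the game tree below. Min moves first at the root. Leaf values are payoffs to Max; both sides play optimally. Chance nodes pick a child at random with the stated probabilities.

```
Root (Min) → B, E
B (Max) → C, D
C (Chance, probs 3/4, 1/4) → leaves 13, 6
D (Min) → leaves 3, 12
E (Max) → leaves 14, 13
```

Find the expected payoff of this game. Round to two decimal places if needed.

C (Chance): 3/4·13 + 1/4·6 = 11.25
D (Min): min(3, 12) = 3
B (Max): max(11.25, 3) = 11.25
E (Max): max(14, 13) = 14
Root (Min): min(11.25, 14) = 11.25

11.25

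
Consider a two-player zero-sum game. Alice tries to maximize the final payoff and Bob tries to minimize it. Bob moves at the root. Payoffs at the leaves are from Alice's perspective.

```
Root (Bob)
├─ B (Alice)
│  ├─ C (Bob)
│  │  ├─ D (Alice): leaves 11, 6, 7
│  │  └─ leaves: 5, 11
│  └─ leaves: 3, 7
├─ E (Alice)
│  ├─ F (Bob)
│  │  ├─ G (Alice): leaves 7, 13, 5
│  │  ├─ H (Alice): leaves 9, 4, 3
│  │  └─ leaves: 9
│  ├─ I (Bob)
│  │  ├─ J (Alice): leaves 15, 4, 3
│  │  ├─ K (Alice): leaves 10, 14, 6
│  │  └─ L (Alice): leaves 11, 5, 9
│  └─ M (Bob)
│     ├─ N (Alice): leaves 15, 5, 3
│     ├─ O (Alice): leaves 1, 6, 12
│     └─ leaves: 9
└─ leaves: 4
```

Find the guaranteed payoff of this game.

D (Alice): max(11, 6, 7) = 11
C (Bob): min(11, 5, 11) = 5
B (Alice): max(5, 3, 7) = 7
G (Alice): max(7, 13, 5) = 13
H (Alice): max(9, 4, 3) = 9
F (Bob): min(13, 9, 9) = 9
J (Alice): max(15, 4, 3) = 15
K (Alice): max(10, 14, 6) = 14
L (Alice): max(11, 5, 9) = 11
I (Bob): min(15, 14, 11) = 11
N (Alice): max(15, 5, 3) = 15
O (Alice): max(1, 6, 12) = 12
M (Bob): min(15, 12, 9) = 9
E (Alice): max(9, 11, 9) = 11
Root (Bob): min(7, 11, 4) = 4

4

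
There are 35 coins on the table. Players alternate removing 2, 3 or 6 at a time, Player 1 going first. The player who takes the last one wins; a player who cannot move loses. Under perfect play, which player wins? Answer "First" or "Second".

First

W/L table (W = player to move can force a win):
i:   0  1  2  3  4  5  6  7  8  9 10 11 12 13 14 15 16 17 18 19 20 21 22 23 24 25 26 27 28 29 30 31 32 33 34 35
     L  L  W  W  W  L  W  W  W  L  L  W  W  W  L  W  W  W  L  L  W  W  W  L  W  W  W  L  L  W  W  W  L  W  W  W
Position 35 is W, so the first player wins.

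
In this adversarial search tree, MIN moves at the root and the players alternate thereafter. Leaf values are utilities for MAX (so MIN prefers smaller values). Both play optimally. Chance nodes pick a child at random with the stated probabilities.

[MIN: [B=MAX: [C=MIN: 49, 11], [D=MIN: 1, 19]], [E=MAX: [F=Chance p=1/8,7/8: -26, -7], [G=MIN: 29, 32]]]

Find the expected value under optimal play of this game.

C (MIN): min(49, 11) = 11
D (MIN): min(1, 19) = 1
B (MAX): max(11, 1) = 11
F (Chance): 1/8·-26 + 7/8·-7 = -9.38
G (MIN): min(29, 32) = 29
E (MAX): max(-9.38, 29) = 29
Root (MIN): min(11, 29) = 11

11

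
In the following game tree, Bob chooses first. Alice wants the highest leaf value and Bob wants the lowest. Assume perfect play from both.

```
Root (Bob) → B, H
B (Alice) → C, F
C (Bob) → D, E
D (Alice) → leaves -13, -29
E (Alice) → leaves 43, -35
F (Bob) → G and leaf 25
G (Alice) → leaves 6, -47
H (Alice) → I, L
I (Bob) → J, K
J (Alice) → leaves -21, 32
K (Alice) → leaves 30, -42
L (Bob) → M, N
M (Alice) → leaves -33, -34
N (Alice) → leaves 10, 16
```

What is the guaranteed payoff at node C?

-13

D: max(-13, -29) = -13
E: max(43, -35) = 43
C: min(-13, 43) = -13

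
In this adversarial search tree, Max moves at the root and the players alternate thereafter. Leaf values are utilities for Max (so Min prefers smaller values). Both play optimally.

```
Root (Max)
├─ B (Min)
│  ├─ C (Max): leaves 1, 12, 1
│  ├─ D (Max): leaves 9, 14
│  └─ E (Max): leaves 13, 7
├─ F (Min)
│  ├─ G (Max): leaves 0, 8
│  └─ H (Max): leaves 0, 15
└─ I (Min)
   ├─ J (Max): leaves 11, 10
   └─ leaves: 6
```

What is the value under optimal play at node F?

8

G: max(0, 8) = 8
H: max(0, 15) = 15
F: min(8, 15) = 8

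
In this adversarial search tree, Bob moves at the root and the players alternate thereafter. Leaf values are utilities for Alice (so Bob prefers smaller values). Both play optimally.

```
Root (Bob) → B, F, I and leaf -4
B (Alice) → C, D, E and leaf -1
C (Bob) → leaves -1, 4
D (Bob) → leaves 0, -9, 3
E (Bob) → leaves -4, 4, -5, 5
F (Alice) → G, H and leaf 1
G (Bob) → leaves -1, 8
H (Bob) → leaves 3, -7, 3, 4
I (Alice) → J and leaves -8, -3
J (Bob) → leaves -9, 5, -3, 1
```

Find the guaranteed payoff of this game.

-4

C (Bob): min(-1, 4) = -1
D (Bob): min(0, -9, 3) = -9
E (Bob): min(-4, 4, -5, 5) = -5
B (Alice): max(-1, -9, -5, -1) = -1
G (Bob): min(-1, 8) = -1
H (Bob): min(3, -7, 3, 4) = -7
F (Alice): max(-1, -7, 1) = 1
J (Bob): min(-9, 5, -3, 1) = -9
I (Alice): max(-9, -8, -3) = -3
Root (Bob): min(-1, 1, -3, -4) = -4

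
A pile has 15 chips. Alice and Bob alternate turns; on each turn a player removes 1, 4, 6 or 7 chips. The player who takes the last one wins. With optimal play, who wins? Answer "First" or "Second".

Second

Mark each pile size as W (mover wins) or L (mover loses):
i:   0  1  2  3  4  5  6  7  8  9 10 11 12 13 14 15
     L  W  L  W  W  L  W  W  W  W  L  W  W  L  W  L
Position 15 is L, so the second player wins.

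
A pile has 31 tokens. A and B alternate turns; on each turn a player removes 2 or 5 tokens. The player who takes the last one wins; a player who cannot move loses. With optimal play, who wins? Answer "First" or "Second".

First

Compute winning (W) and losing (L) positions by backward induction:
i:   0  1  2  3  4  5  6  7  8  9 10 11 12 13 14 15 16 17 18 19 20 21 22 23 24 25 26 27 28 29 30 31
     L  L  W  W  L  W  W  L  L  W  W  L  W  W  L  L  W  W  L  W  W  L  L  W  W  L  W  W  L  L  W  W
Position 31 is W, so the first player wins.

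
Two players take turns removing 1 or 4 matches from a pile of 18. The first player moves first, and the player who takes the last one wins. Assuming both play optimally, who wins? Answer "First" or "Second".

First

Mark each pile size as W (mover wins) or L (mover loses):
i:   0  1  2  3  4  5  6  7  8  9 10 11 12 13 14 15 16 17 18
     L  W  L  W  W  L  W  L  W  W  L  W  L  W  W  L  W  L  W
Position 18 is W, so the first player wins.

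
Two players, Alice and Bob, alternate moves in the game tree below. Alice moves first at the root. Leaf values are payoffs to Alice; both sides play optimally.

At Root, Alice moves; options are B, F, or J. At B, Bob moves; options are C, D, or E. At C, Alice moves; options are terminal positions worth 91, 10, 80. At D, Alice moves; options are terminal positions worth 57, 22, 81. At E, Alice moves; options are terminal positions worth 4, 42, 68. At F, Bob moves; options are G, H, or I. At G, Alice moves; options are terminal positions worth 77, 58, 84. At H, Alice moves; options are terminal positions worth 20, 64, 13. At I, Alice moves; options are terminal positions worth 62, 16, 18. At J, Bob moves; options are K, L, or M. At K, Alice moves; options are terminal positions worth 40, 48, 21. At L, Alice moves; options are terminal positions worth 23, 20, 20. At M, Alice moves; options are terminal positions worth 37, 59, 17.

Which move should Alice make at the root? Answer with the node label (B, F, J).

B

C (Alice): max(91, 10, 80) = 91
D (Alice): max(57, 22, 81) = 81
E (Alice): max(4, 42, 68) = 68
B (Bob): min(91, 81, 68) = 68
G (Alice): max(77, 58, 84) = 84
H (Alice): max(20, 64, 13) = 64
I (Alice): max(62, 16, 18) = 62
F (Bob): min(84, 64, 62) = 62
K (Alice): max(40, 48, 21) = 48
L (Alice): max(23, 20, 20) = 23
M (Alice): max(37, 59, 17) = 59
J (Bob): min(48, 23, 59) = 23
Root (Alice): max(68, 62, 23) = 68
Alice picks the child with the highest value: B (value 68).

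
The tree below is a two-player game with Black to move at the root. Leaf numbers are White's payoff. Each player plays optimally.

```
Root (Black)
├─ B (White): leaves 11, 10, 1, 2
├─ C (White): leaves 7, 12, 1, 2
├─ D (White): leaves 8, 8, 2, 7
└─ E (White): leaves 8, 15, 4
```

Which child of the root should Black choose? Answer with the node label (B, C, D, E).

B (White): max(11, 10, 1, 2) = 11
C (White): max(7, 12, 1, 2) = 12
D (White): max(8, 8, 2, 7) = 8
E (White): max(8, 15, 4) = 15
Root (Black): min(11, 12, 8, 15) = 8
Black picks the child with the lowest value: D (value 8).

D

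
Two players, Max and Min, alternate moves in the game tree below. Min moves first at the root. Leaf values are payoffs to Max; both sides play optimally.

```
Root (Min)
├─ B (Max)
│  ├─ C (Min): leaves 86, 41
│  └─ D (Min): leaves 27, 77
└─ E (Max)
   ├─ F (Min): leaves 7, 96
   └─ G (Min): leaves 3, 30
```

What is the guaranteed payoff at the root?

7

C (Min): min(86, 41) = 41
D (Min): min(27, 77) = 27
B (Max): max(41, 27) = 41
F (Min): min(7, 96) = 7
G (Min): min(3, 30) = 3
E (Max): max(7, 3) = 7
Root (Min): min(41, 7) = 7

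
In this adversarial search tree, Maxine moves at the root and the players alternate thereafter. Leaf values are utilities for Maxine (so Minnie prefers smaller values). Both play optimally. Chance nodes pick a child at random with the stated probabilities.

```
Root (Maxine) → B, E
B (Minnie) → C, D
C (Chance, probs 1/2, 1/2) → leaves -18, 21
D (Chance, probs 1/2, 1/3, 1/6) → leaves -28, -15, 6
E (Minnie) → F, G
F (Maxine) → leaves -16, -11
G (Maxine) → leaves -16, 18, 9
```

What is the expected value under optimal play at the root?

-11

C (Chance): 1/2·-18 + 1/2·21 = 1.5
D (Chance): 1/2·-28 + 1/3·-15 + 1/6·6 = -18
B (Minnie): min(1.5, -18) = -18
F (Maxine): max(-16, -11) = -11
G (Maxine): max(-16, 18, 9) = 18
E (Minnie): min(-11, 18) = -11
Root (Maxine): max(-18, -11) = -11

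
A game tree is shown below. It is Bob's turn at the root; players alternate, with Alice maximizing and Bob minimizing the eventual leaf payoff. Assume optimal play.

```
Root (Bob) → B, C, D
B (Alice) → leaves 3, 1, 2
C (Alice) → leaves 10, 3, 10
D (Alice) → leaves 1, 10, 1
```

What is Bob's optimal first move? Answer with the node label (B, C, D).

B

B (Alice): max(3, 1, 2) = 3
C (Alice): max(10, 3, 10) = 10
D (Alice): max(1, 10, 1) = 10
Root (Bob): min(3, 10, 10) = 3
Bob picks the child with the lowest value: B (value 3).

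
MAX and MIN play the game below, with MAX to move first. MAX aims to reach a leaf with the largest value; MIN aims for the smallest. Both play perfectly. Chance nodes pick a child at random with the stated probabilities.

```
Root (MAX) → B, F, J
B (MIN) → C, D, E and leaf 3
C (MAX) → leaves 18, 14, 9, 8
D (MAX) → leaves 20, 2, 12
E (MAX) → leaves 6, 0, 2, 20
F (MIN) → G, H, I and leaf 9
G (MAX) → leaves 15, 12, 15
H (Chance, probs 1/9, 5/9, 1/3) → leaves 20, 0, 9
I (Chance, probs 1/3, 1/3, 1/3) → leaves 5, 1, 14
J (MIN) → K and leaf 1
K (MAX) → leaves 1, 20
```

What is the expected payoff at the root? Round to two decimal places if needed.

5.22

C (MAX): max(18, 14, 9, 8) = 18
D (MAX): max(20, 2, 12) = 20
E (MAX): max(6, 0, 2, 20) = 20
B (MIN): min(18, 20, 20, 3) = 3
G (MAX): max(15, 12, 15) = 15
H (Chance): 1/9·20 + 5/9·0 + 1/3·9 = 5.22
I (Chance): 1/3·5 + 1/3·1 + 1/3·14 = 6.67
F (MIN): min(15, 5.22, 6.67, 9) = 5.22
K (MAX): max(1, 20) = 20
J (MIN): min(20, 1) = 1
Root (MAX): max(3, 5.22, 1) = 5.22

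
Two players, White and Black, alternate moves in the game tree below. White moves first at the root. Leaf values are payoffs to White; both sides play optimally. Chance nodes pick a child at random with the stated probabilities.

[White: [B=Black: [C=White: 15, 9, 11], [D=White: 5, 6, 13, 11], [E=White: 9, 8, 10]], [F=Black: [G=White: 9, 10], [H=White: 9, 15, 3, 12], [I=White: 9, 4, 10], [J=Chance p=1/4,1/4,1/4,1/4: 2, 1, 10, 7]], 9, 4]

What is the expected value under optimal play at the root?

10

C (White): max(15, 9, 11) = 15
D (White): max(5, 6, 13, 11) = 13
E (White): max(9, 8, 10) = 10
B (Black): min(15, 13, 10) = 10
G (White): max(9, 10) = 10
H (White): max(9, 15, 3, 12) = 15
I (White): max(9, 4, 10) = 10
J (Chance): 1/4·2 + 1/4·1 + 1/4·10 + 1/4·7 = 5
F (Black): min(10, 15, 10, 5) = 5
Root (White): max(10, 5, 9, 4) = 10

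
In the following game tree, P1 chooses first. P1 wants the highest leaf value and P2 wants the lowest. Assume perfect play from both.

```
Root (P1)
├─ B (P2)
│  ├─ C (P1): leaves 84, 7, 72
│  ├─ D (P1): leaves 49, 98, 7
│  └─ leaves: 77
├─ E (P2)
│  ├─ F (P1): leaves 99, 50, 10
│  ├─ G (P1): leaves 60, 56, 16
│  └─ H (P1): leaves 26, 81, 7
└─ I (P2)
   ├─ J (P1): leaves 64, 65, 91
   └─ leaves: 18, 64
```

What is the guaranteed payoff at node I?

J: max(64, 65, 91) = 91
I: min(91, 18, 64) = 18

18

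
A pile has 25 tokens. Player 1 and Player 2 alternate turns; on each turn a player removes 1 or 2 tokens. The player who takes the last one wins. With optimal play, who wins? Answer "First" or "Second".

First

W/L table (W = player to move can force a win):
i:   0  1  2  3  4  5  6  7  8  9 10 11 12 13 14 15 16 17 18 19 20 21 22 23 24 25
     L  W  W  L  W  W  L  W  W  L  W  W  L  W  W  L  W  W  L  W  W  L  W  W  L  W
Position 25 is W, so the first player wins.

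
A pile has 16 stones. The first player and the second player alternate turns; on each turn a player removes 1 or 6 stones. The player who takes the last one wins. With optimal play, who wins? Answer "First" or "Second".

Second

Positions where the player to move wins (W) vs loses (L):
i:   0  1  2  3  4  5  6  7  8  9 10 11 12 13 14 15 16
     L  W  L  W  L  W  W  L  W  L  W  L  W  W  L  W  L
Position 16 is L, so the second player wins.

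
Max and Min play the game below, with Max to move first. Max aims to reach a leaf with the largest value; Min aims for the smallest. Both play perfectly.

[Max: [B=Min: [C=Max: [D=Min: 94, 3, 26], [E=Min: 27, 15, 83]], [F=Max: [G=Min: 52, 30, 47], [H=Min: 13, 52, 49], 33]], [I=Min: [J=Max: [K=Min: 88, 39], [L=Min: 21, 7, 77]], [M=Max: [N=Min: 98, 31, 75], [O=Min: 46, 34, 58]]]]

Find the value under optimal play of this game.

D (Min): min(94, 3, 26) = 3
E (Min): min(27, 15, 83) = 15
C (Max): max(3, 15) = 15
G (Min): min(52, 30, 47) = 30
H (Min): min(13, 52, 49) = 13
F (Max): max(30, 13, 33) = 33
B (Min): min(15, 33) = 15
K (Min): min(88, 39) = 39
L (Min): min(21, 7, 77) = 7
J (Max): max(39, 7) = 39
N (Min): min(98, 31, 75) = 31
O (Min): min(46, 34, 58) = 34
M (Max): max(31, 34) = 34
I (Min): min(39, 34) = 34
Root (Max): max(15, 34) = 34

34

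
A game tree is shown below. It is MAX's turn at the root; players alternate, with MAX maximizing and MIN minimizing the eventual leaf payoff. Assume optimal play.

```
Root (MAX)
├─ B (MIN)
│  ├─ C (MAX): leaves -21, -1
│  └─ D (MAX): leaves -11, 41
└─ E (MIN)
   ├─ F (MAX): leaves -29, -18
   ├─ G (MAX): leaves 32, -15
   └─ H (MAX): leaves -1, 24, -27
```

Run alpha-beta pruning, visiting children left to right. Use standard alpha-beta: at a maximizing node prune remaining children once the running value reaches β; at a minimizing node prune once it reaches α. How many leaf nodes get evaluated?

6

C [α=-∞,β=+∞]: v=-1
D [α=-∞,β=-1]: v=41
B [α=-∞,β=+∞]: v=-1
F [α=-1,β=+∞]: v=-18
E [α=-1,β=+∞]: v=-18 after child 1 ≤ α → α-cutoff, skip 2
Root [α=-∞,β=+∞]: v=-1
Leaves evaluated: 6 of 11.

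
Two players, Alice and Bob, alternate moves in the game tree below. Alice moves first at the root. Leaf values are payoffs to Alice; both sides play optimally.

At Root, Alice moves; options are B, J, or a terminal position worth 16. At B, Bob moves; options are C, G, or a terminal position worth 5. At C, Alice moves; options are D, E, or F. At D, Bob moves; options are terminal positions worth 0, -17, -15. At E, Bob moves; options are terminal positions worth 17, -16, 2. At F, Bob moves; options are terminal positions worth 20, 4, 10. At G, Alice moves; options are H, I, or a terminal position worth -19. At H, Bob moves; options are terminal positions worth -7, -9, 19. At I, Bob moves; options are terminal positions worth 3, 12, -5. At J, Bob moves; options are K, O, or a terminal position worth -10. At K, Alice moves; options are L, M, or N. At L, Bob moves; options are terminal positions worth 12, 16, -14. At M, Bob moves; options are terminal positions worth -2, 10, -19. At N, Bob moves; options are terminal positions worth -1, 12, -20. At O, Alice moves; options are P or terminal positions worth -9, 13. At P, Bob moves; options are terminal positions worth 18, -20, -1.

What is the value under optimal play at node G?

H: min(-7, -9, 19) = -9
I: min(3, 12, -5) = -5
G: max(-9, -5, -19) = -5

-5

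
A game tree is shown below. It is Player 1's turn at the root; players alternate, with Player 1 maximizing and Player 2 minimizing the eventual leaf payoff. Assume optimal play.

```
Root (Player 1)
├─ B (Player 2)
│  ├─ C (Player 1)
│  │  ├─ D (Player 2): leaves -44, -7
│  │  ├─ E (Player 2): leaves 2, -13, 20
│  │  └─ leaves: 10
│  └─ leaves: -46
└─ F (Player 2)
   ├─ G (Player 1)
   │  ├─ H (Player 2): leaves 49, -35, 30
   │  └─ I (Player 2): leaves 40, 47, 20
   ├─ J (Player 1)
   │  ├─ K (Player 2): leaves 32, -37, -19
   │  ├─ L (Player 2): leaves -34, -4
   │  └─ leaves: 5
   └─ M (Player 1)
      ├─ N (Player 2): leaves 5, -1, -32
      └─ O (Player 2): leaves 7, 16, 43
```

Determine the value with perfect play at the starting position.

5

D (Player 2): min(-44, -7) = -44
E (Player 2): min(2, -13, 20) = -13
C (Player 1): max(-44, -13, 10) = 10
B (Player 2): min(10, -46) = -46
H (Player 2): min(49, -35, 30) = -35
I (Player 2): min(40, 47, 20) = 20
G (Player 1): max(-35, 20) = 20
K (Player 2): min(32, -37, -19) = -37
L (Player 2): min(-34, -4) = -34
J (Player 1): max(-37, -34, 5) = 5
N (Player 2): min(5, -1, -32) = -32
O (Player 2): min(7, 16, 43) = 7
M (Player 1): max(-32, 7) = 7
F (Player 2): min(20, 5, 7) = 5
Root (Player 1): max(-46, 5) = 5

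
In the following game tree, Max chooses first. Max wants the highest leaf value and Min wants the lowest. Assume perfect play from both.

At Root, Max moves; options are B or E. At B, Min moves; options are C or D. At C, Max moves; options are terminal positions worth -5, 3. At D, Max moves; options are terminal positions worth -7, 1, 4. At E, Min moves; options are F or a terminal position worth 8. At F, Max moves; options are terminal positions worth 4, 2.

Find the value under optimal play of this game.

4

C (Max): max(-5, 3) = 3
D (Max): max(-7, 1, 4) = 4
B (Min): min(3, 4) = 3
F (Max): max(4, 2) = 4
E (Min): min(4, 8) = 4
Root (Max): max(3, 4) = 4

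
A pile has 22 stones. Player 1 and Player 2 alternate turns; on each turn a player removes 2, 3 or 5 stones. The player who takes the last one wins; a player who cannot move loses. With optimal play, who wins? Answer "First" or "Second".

Mark each pile size as W (mover wins) or L (mover loses):
i:   0  1  2  3  4  5  6  7  8  9 10 11 12 13 14 15 16 17 18 19 20 21 22
     L  L  W  W  W  W  W  L  L  W  W  W  W  W  L  L  W  W  W  W  W  L  L
Position 22 is L, so the second player wins.

Second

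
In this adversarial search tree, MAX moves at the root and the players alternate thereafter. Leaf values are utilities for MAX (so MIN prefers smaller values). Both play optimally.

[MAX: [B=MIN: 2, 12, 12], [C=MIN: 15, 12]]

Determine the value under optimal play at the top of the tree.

12

B (MIN): min(2, 12, 12) = 2
C (MIN): min(15, 12) = 12
Root (MAX): max(2, 12) = 12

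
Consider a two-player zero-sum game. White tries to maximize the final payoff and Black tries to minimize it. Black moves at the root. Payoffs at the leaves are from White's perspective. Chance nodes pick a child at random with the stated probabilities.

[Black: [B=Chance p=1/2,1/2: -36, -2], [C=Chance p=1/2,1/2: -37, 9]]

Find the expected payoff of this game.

B (Chance): 1/2·-36 + 1/2·-2 = -19
C (Chance): 1/2·-37 + 1/2·9 = -14
Root (Black): min(-19, -14) = -19

-19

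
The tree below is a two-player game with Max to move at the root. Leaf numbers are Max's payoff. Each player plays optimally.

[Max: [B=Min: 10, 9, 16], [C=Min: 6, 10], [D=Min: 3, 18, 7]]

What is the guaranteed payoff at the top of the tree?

B (Min): min(10, 9, 16) = 9
C (Min): min(6, 10) = 6
D (Min): min(3, 18, 7) = 3
Root (Max): max(9, 6, 3) = 9

9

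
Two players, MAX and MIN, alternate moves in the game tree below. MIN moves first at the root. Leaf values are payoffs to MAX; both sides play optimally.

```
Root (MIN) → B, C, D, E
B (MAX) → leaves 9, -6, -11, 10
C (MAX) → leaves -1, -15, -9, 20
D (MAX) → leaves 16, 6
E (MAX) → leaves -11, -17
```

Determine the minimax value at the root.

-11

B (MAX): max(9, -6, -11, 10) = 10
C (MAX): max(-1, -15, -9, 20) = 20
D (MAX): max(16, 6) = 16
E (MAX): max(-11, -17) = -11
Root (MIN): min(10, 20, 16, -11) = -11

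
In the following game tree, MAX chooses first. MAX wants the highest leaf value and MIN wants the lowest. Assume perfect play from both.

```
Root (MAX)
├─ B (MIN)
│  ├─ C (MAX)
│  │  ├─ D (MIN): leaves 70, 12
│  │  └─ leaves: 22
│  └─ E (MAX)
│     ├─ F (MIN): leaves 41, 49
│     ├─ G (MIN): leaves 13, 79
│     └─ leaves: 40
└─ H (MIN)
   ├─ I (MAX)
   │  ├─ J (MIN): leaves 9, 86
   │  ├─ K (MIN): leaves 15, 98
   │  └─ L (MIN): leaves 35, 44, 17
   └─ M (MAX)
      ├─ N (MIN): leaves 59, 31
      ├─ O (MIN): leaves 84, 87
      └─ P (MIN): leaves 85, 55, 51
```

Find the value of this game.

D (MIN): min(70, 12) = 12
C (MAX): max(12, 22) = 22
F (MIN): min(41, 49) = 41
G (MIN): min(13, 79) = 13
E (MAX): max(41, 13, 40) = 41
B (MIN): min(22, 41) = 22
J (MIN): min(9, 86) = 9
K (MIN): min(15, 98) = 15
L (MIN): min(35, 44, 17) = 17
I (MAX): max(9, 15, 17) = 17
N (MIN): min(59, 31) = 31
O (MIN): min(84, 87) = 84
P (MIN): min(85, 55, 51) = 51
M (MAX): max(31, 84, 51) = 84
H (MIN): min(17, 84) = 17
Root (MAX): max(22, 17) = 22

22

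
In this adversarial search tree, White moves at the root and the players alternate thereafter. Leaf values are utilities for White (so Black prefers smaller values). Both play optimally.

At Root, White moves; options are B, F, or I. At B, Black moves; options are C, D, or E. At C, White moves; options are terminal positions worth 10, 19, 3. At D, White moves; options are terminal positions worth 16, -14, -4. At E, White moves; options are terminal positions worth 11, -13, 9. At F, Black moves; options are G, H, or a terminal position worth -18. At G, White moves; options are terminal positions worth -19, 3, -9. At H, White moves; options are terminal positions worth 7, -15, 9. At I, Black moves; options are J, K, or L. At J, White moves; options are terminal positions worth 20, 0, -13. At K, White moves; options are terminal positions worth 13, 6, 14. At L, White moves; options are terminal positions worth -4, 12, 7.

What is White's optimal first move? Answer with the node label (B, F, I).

I

C (White): max(10, 19, 3) = 19
D (White): max(16, -14, -4) = 16
E (White): max(11, -13, 9) = 11
B (Black): min(19, 16, 11) = 11
G (White): max(-19, 3, -9) = 3
H (White): max(7, -15, 9) = 9
F (Black): min(3, 9, -18) = -18
J (White): max(20, 0, -13) = 20
K (White): max(13, 6, 14) = 14
L (White): max(-4, 12, 7) = 12
I (Black): min(20, 14, 12) = 12
Root (White): max(11, -18, 12) = 12
White picks the child with the highest value: I (value 12).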